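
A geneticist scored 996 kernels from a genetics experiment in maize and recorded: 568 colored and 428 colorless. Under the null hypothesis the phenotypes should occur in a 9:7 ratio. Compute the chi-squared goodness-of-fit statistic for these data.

Total ratio parts = 16. Expected numbers out of 996:
  colored: 996 × 9/16 = 560.25
  colorless: 996 × 7/16 = 435.75
χ² = Σ (O − E)² / E
  colored: (568 − 560.25)² / 560.25 = 0.1072
  colorless: (428 − 435.75)² / 435.75 = 0.1378
χ² = 0.1072 + 0.1378 = 0.245

0.245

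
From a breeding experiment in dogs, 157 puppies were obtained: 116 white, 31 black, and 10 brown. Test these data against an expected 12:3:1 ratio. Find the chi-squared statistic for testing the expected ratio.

0.113

Total ratio parts = 16. Expected numbers out of 157:
  white: 157 × 12/16 = 117.75
  black: 157 × 3/16 = 29.4375
  brown: 157 × 1/16 = 9.8125
χ² = Σ (O − E)² / E
  white: (116 − 117.75)² / 117.75 = 0.0260
  black: (31 − 29.4375)² / 29.4375 = 0.0829
  brown: (10 − 9.8125)² / 9.8125 = 0.0036
χ² = 0.0260 + 0.0829 + 0.0036 = 0.1125 ≈ 0.113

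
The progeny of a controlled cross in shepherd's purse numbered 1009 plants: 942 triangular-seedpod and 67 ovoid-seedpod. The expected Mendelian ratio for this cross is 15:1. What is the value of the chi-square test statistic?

0.262

Under the 15:1 hypothesis (Σ ratio = 16, N = 1009):
  triangular-seedpod: 1009 × 15/16 = 945.9375
  ovoid-seedpod: 1009 × 1/16 = 63.0625
χ² = Σ (O − E)² / E
  triangular-seedpod: (942 − 945.9375)² / 945.9375 = 0.0164
  ovoid-seedpod: (67 − 63.0625)² / 63.0625 = 0.2458
χ² = 0.0164 + 0.2458 = 0.2622 ≈ 0.262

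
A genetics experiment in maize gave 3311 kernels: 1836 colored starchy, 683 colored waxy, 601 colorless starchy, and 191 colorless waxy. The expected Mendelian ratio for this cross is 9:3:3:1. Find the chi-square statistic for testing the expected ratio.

8.464

The 9:3:3:1 ratio has 16 parts, so with N = 3311 the expected counts are:
  colored starchy: 3311 × 9/16 = 1862.4375
  colored waxy: 3311 × 3/16 = 620.8125
  colorless starchy: 3311 × 3/16 = 620.8125
  colorless waxy: 3311 × 1/16 = 206.9375
χ² = Σ (O − E)² / E
  colored starchy: (1836 − 1862.4375)² / 1862.4375 = 0.3753
  colored waxy: (683 − 620.8125)² / 620.8125 = 6.2294
  colorless starchy: (601 − 620.8125)² / 620.8125 = 0.6323
  colorless waxy: (191 − 206.9375)² / 206.9375 = 1.2274
χ² = 0.3753 + 6.2294 + 0.6323 + 1.2274 = 8.4644 ≈ 8.464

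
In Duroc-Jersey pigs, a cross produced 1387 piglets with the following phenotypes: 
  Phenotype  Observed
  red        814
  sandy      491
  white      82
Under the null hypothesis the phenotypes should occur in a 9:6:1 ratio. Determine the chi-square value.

The 9:6:1 ratio has 16 parts, so with N = 1387 the expected counts are:
  red: 1387 × 9/16 = 780.1875
  sandy: 1387 × 6/16 = 520.125
  white: 1387 × 1/16 = 86.6875
χ² = Σ (O − E)² / E
  red: (814 − 780.1875)² / 780.1875 = 1.4654
  sandy: (491 − 520.125)² / 520.125 = 1.6309
  white: (82 − 86.6875)² / 86.6875 = 0.2535
χ² = 1.4654 + 1.6309 + 0.2535 = 3.3498 ≈ 3.350

3.350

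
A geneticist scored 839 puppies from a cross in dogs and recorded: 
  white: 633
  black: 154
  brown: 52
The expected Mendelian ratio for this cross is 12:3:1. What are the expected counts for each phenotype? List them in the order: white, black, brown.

629.25, 157.3125, 52.4375

The 12:3:1 ratio has 16 parts, so with N = 839 the expected counts are:
  white: 839 × 12/16 = 629.25
  black: 839 × 3/16 = 157.3125
  brown: 839 × 1/16 = 52.4375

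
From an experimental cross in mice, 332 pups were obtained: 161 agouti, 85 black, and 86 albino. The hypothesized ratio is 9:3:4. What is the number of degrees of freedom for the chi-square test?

A goodness-of-fit test with 3 phenotype classes has df = 3 − 1 = 2.

2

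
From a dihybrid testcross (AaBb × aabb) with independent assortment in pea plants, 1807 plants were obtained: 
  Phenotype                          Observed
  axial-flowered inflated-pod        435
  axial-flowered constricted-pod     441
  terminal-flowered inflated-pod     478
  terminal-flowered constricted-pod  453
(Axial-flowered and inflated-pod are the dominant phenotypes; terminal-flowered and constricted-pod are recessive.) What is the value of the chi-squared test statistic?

2.406

A dihybrid testcross with independent assortment gives a 1:1:1:1 ratio.
The 1:1:1:1 ratio has 4 parts, so with N = 1807 the expected counts are:
  axial-flowered inflated-pod: 1807 × 1/4 = 451.75
  axial-flowered constricted-pod: 1807 × 1/4 = 451.75
  terminal-flowered inflated-pod: 1807 × 1/4 = 451.75
  terminal-flowered constricted-pod: 1807 × 1/4 = 451.75
χ² = Σ (O − E)² / E
  axial-flowered inflated-pod: (435 − 451.75)² / 451.75 = 0.6211
  axial-flowered constricted-pod: (441 − 451.75)² / 451.75 = 0.2558
  terminal-flowered inflated-pod: (478 − 451.75)² / 451.75 = 1.5253
  terminal-flowered constricted-pod: (453 − 451.75)² / 451.75 = 0.0035
χ² = 0.6211 + 0.2558 + 1.5253 + 0.0035 = 2.4057 ≈ 2.406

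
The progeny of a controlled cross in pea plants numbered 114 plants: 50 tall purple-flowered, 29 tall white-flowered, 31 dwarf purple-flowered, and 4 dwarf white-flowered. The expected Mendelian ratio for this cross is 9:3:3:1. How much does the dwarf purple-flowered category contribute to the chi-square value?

4.334

Total ratio parts = 16. Expected numbers out of 114:
  tall purple-flowered: 114 × 9/16 = 64.125
  tall white-flowered: 114 × 3/16 = 21.375
  dwarf purple-flowered: 114 × 3/16 = 21.375
  dwarf white-flowered: 114 × 1/16 = 7.125
Contribution of dwarf purple-flowered: (31 − 21.375)² / 21.375 = 4.3341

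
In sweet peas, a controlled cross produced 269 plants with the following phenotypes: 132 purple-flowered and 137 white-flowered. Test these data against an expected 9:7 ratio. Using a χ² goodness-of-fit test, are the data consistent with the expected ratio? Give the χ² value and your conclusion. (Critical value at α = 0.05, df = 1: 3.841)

The 9:7 ratio has 16 parts, so with N = 269 the expected counts are:
  purple-flowered: 269 × 9/16 = 151.3125
  white-flowered: 269 × 7/16 = 117.6875
χ² = Σ (O − E)² / E
  purple-flowered: (132 − 151.3125)² / 151.3125 = 2.4649
  white-flowered: (137 − 117.6875)² / 117.6875 = 3.1692
χ² = 2.4649 + 3.1692 = 5.6341 ≈ 5.634
Degrees of freedom = 2 − 1 = 1; critical value at α = 0.05 is 3.841.
Since 5.634 > 3.841, we reject the null hypothesis — the data do not fit the 9:7 ratio.

5.634; not consistent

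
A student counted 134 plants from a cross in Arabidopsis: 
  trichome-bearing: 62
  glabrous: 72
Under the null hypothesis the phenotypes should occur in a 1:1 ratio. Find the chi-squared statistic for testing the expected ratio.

Under the 1:1 hypothesis (Σ ratio = 2, N = 134):
  trichome-bearing: 134 × 1/2 = 67
  glabrous: 134 × 1/2 = 67
χ² = Σ (O − E)² / E
  trichome-bearing: (62 − 67)² / 67 = 0.3731
  glabrous: (72 − 67)² / 67 = 0.3731
χ² = 0.3731 + 0.3731 = 0.7462 ≈ 0.746

0.746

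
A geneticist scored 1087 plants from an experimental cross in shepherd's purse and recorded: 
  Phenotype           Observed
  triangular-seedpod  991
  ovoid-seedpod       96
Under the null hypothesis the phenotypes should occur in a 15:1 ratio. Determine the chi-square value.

Total ratio parts = 16. Expected numbers out of 1087:
  triangular-seedpod: 1087 × 15/16 = 1019.0625
  ovoid-seedpod: 1087 × 1/16 = 67.9375
χ² = Σ (O − E)² / E
  triangular-seedpod: (991 − 1019.0625)² / 1019.0625 = 0.7728
  ovoid-seedpod: (96 − 67.9375)² / 67.9375 = 11.5916
χ² = 0.7728 + 11.5916 = 12.3644 ≈ 12.364

12.364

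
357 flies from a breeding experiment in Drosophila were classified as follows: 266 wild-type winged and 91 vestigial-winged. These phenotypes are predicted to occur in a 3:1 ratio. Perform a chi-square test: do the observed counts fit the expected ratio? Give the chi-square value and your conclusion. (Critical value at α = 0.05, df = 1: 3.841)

0.046; consistent

Total ratio parts = 4. Expected numbers out of 357:
  wild-type winged: 357 × 3/4 = 267.75
  vestigial-winged: 357 × 1/4 = 89.25
χ² = Σ (O − E)² / E
  wild-type winged: (266 − 267.75)² / 267.75 = 0.0114
  vestigial-winged: (91 − 89.25)² / 89.25 = 0.0343
χ² = 0.0114 + 0.0343 = 0.0457 ≈ 0.046
Degrees of freedom = 2 − 1 = 1; critical value at α = 0.05 is 3.841.
Since 0.046 < 3.841, we fail to reject the null hypothesis — the data are consistent with the 3:1 ratio.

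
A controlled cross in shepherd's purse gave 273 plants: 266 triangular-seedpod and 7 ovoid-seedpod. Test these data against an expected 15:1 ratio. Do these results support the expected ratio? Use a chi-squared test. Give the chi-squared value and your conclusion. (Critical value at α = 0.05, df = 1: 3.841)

6.330; not consistent

Total ratio parts = 16. Expected numbers out of 273:
  triangular-seedpod: 273 × 15/16 = 255.9375
  ovoid-seedpod: 273 × 1/16 = 17.0625
χ² = Σ (O − E)² / E
  triangular-seedpod: (266 − 255.9375)² / 255.9375 = 0.3956
  ovoid-seedpod: (7 − 17.0625)² / 17.0625 = 5.9343
χ² = 0.3956 + 5.9343 = 6.3299 ≈ 6.330
Degrees of freedom = 2 − 1 = 1; critical value at α = 0.05 is 3.841.
Since 6.330 > 3.841, we reject the null hypothesis — the data do not fit the 15:1 ratio.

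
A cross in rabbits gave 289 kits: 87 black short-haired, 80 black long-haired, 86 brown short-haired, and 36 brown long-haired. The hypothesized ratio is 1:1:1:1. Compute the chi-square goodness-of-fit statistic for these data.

24.647

Expected counts for N = 289 under a 1:1:1:1 ratio (total parts = 4):
  black short-haired: 289 × 1/4 = 72.25
  black long-haired: 289 × 1/4 = 72.25
  brown short-haired: 289 × 1/4 = 72.25
  brown long-haired: 289 × 1/4 = 72.25
χ² = Σ (O − E)² / E
  black short-haired: (87 − 72.25)² / 72.25 = 3.0112
  black long-haired: (80 − 72.25)² / 72.25 = 0.8313
  brown short-haired: (86 − 72.25)² / 72.25 = 2.6168
  brown long-haired: (36 − 72.25)² / 72.25 = 18.1877
χ² = 3.0112 + 0.8313 + 2.6168 + 18.1877 = 24.647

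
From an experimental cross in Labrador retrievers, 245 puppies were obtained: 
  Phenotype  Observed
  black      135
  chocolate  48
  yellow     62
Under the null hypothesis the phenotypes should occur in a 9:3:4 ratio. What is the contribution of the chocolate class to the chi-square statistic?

The 9:3:4 ratio has 16 parts, so with N = 245 the expected counts are:
  black: 245 × 9/16 = 137.8125
  chocolate: 245 × 3/16 = 45.9375
  yellow: 245 × 4/16 = 61.25
Contribution of chocolate: (48 − 45.9375)² / 45.9375 = 0.0926

0.093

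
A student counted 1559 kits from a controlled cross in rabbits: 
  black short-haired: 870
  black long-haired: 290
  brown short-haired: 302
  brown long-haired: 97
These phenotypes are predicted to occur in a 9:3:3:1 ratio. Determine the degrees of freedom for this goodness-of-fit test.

A goodness-of-fit test with 4 phenotype classes has df = 4 − 1 = 3.

3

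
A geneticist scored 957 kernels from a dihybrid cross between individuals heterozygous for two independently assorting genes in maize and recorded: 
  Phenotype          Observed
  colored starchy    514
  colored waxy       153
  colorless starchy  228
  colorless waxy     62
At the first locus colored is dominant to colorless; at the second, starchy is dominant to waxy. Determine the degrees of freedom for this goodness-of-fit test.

A dihybrid F₂ with independent assortment and complete dominance at both loci gives a 9:3:3:1 phenotypic ratio.
A goodness-of-fit test with 4 phenotype classes has df = 4 − 1 = 3.

3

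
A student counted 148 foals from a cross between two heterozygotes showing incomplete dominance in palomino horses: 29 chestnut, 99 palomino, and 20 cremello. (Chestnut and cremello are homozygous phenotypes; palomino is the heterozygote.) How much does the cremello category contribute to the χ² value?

7.811

With incomplete dominance, a heterozygote × heterozygote cross gives a 1:2:1 phenotypic ratio.
Total ratio parts = 4. Expected numbers out of 148:
  chestnut: 148 × 1/4 = 37
  palomino: 148 × 2/4 = 74
  cremello: 148 × 1/4 = 37
Contribution of cremello: (20 − 37)² / 37 = 7.8108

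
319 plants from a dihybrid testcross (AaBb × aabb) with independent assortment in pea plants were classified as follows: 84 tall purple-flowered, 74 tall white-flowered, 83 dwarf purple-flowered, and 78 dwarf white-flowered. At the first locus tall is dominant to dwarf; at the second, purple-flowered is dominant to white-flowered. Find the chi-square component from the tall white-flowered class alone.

A dihybrid testcross with independent assortment gives a 1:1:1:1 ratio.
The 1:1:1:1 ratio has 4 parts, so with N = 319 the expected counts are:
  tall purple-flowered: 319 × 1/4 = 79.75
  tall white-flowered: 319 × 1/4 = 79.75
  dwarf purple-flowered: 319 × 1/4 = 79.75
  dwarf white-flowered: 319 × 1/4 = 79.75
Contribution of tall white-flowered: (74 − 79.75)² / 79.75 = 0.4146

0.415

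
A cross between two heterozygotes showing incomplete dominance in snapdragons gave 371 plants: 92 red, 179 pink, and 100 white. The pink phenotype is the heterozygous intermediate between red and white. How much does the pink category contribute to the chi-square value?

0.228

With incomplete dominance, a heterozygote × heterozygote cross gives a 1:2:1 phenotypic ratio.
Expected counts for N = 371 under a 1:2:1 ratio (total parts = 4):
  red: 371 × 1/4 = 92.75
  pink: 371 × 2/4 = 185.5
  white: 371 × 1/4 = 92.75
Contribution of pink: (179 − 185.5)² / 185.5 = 0.2278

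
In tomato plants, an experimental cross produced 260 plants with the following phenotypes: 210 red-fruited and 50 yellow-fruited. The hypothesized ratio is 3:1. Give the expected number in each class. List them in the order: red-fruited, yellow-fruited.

195, 65

Under the 3:1 hypothesis (Σ ratio = 4, N = 260):
  red-fruited: 260 × 3/4 = 195
  yellow-fruited: 260 × 1/4 = 65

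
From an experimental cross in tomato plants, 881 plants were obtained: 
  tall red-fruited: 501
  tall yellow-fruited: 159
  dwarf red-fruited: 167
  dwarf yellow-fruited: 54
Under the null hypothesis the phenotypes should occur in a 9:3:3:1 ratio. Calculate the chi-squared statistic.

Total ratio parts = 16. Expected numbers out of 881:
  tall red-fruited: 881 × 9/16 = 495.5625
  tall yellow-fruited: 881 × 3/16 = 165.1875
  dwarf red-fruited: 881 × 3/16 = 165.1875
  dwarf yellow-fruited: 881 × 1/16 = 55.0625
χ² = Σ (O − E)² / E
  tall red-fruited: (501 − 495.5625)² / 495.5625 = 0.0597
  tall yellow-fruited: (159 − 165.1875)² / 165.1875 = 0.2318
  dwarf red-fruited: (167 − 165.1875)² / 165.1875 = 0.0199
  dwarf yellow-fruited: (54 − 55.0625)² / 55.0625 = 0.0205
χ² = 0.0597 + 0.2318 + 0.0199 + 0.0205 = 0.3319 ≈ 0.332

0.332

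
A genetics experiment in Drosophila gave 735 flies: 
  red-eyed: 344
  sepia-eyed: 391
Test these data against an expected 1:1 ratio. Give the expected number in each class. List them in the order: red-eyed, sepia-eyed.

Total ratio parts = 2. Expected numbers out of 735:
  red-eyed: 735 × 1/2 = 367.5
  sepia-eyed: 735 × 1/2 = 367.5

367.5, 367.5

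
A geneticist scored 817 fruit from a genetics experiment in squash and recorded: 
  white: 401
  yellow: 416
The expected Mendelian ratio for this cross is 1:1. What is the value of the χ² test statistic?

0.275

The 1:1 ratio has 2 parts, so with N = 817 the expected counts are:
  white: 817 × 1/2 = 408.5
  yellow: 817 × 1/2 = 408.5
χ² = Σ (O − E)² / E
  white: (401 − 408.5)² / 408.5 = 0.1377
  yellow: (416 − 408.5)² / 408.5 = 0.1377
χ² = 0.1377 + 0.1377 = 0.2754 ≈ 0.275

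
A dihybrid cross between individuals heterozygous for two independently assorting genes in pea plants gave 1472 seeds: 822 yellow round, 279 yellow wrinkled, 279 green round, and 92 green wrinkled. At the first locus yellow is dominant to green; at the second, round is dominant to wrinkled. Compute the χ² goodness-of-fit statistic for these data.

A dihybrid F₂ with independent assortment and complete dominance at both loci gives a 9:3:3:1 phenotypic ratio.
The 9:3:3:1 ratio has 16 parts, so with N = 1472 the expected counts are:
  yellow round: 1472 × 9/16 = 828
  yellow wrinkled: 1472 × 3/16 = 276
  green round: 1472 × 3/16 = 276
  green wrinkled: 1472 × 1/16 = 92
χ² = Σ (O − E)² / E
  yellow round: (822 − 828)² / 828 = 0.0435
  yellow wrinkled: (279 − 276)² / 276 = 0.0326
  green round: (279 − 276)² / 276 = 0.0326
  green wrinkled: (92 − 92)² / 92 = 0.0000
χ² = 0.0435 + 0.0326 + 0.0326 + 0.0000 = 0.1087 ≈ 0.109

0.109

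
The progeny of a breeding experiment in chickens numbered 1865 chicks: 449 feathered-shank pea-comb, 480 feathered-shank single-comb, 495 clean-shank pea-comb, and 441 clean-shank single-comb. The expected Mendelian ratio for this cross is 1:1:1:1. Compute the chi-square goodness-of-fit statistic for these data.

4.184

Expected counts for N = 1865 under a 1:1:1:1 ratio (total parts = 4):
  feathered-shank pea-comb: 1865 × 1/4 = 466.25
  feathered-shank single-comb: 1865 × 1/4 = 466.25
  clean-shank pea-comb: 1865 × 1/4 = 466.25
  clean-shank single-comb: 1865 × 1/4 = 466.25
χ² = Σ (O − E)² / E
  feathered-shank pea-comb: (449 − 466.25)² / 466.25 = 0.6382
  feathered-shank single-comb: (480 − 466.25)² / 466.25 = 0.4055
  clean-shank pea-comb: (495 − 466.25)² / 466.25 = 1.7728
  clean-shank single-comb: (441 − 466.25)² / 466.25 = 1.3674
χ² = 0.6382 + 0.4055 + 1.7728 + 1.3674 = 4.1839 ≈ 4.184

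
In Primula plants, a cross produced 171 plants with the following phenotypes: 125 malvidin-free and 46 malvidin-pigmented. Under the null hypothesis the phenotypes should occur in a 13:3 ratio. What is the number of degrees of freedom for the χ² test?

1

A goodness-of-fit test with 2 phenotype classes has df = 2 − 1 = 1.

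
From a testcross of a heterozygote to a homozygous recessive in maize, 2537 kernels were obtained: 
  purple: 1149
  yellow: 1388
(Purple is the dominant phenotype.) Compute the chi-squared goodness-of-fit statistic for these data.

22.515

A testcross of a heterozygote (Aa × aa) gives a 1:1 phenotypic ratio.
The 1:1 ratio has 2 parts, so with N = 2537 the expected counts are:
  purple: 2537 × 1/2 = 1268.5
  yellow: 2537 × 1/2 = 1268.5
χ² = Σ (O − E)² / E
  purple: (1149 − 1268.5)² / 1268.5 = 11.2576
  yellow: (1388 − 1268.5)² / 1268.5 = 11.2576
χ² = 11.2576 + 11.2576 = 22.5152 ≈ 22.515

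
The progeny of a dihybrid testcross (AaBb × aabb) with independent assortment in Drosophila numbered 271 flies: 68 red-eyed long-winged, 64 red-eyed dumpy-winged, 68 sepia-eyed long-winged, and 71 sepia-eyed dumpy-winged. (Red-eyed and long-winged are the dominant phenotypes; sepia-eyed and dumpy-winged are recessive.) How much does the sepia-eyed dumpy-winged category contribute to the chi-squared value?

A dihybrid testcross with independent assortment gives a 1:1:1:1 ratio.
Under the 1:1:1:1 hypothesis (Σ ratio = 4, N = 271):
  red-eyed long-winged: 271 × 1/4 = 67.75
  red-eyed dumpy-winged: 271 × 1/4 = 67.75
  sepia-eyed long-winged: 271 × 1/4 = 67.75
  sepia-eyed dumpy-winged: 271 × 1/4 = 67.75
Contribution of sepia-eyed dumpy-winged: (71 − 67.75)² / 67.75 = 0.1559

0.156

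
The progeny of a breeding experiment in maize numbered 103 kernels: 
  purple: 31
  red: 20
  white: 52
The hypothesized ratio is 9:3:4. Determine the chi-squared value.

39.309

Expected counts for N = 103 under a 9:3:4 ratio (total parts = 16):
  purple: 103 × 9/16 = 57.9375
  red: 103 × 3/16 = 19.3125
  white: 103 × 4/16 = 25.75
χ² = Σ (O − E)² / E
  purple: (31 − 57.9375)² / 57.9375 = 12.5243
  red: (20 − 19.3125)² / 19.3125 = 0.0245
  white: (52 − 25.75)² / 25.75 = 26.7597
χ² = 12.5243 + 0.0245 + 26.7597 = 39.3085 ≈ 39.309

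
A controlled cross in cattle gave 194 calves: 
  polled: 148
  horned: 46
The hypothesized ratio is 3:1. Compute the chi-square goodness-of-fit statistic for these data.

Total ratio parts = 4. Expected numbers out of 194:
  polled: 194 × 3/4 = 145.5
  horned: 194 × 1/4 = 48.5
χ² = Σ (O − E)² / E
  polled: (148 − 145.5)² / 145.5 = 0.0430
  horned: (46 − 48.5)² / 48.5 = 0.1289
χ² = 0.0430 + 0.1289 = 0.1719 ≈ 0.172

0.172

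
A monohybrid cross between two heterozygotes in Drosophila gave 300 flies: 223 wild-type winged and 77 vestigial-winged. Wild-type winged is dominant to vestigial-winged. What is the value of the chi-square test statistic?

For a monohybrid cross between heterozygotes with complete dominance, the expected phenotypic ratio is 3:1.
Expected counts for N = 300 under a 3:1 ratio (total parts = 4):
  wild-type winged: 300 × 3/4 = 225
  vestigial-winged: 300 × 1/4 = 75
χ² = Σ (O − E)² / E
  wild-type winged: (223 − 225)² / 225 = 0.0178
  vestigial-winged: (77 − 75)² / 75 = 0.0533
χ² = 0.0178 + 0.0533 = 0.0711 ≈ 0.071

0.071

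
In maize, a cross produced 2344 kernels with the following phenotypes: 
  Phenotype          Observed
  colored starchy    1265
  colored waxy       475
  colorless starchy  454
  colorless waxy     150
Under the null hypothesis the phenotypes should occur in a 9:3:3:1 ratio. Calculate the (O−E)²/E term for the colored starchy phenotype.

2.171

Total ratio parts = 16. Expected numbers out of 2344:
  colored starchy: 2344 × 9/16 = 1318.5
  colored waxy: 2344 × 3/16 = 439.5
  colorless starchy: 2344 × 3/16 = 439.5
  colorless waxy: 2344 × 1/16 = 146.5
Contribution of colored starchy: (1265 − 1318.5)² / 1318.5 = 2.1708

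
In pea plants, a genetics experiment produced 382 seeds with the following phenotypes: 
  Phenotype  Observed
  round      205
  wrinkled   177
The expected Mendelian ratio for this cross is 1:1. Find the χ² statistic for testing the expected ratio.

2.052

Expected counts for N = 382 under a 1:1 ratio (total parts = 2):
  round: 382 × 1/2 = 191
  wrinkled: 382 × 1/2 = 191
χ² = Σ (O − E)² / E
  round: (205 − 191)² / 191 = 1.0262
  wrinkled: (177 − 191)² / 191 = 1.0262
χ² = 1.0262 + 1.0262 = 2.0524 ≈ 2.052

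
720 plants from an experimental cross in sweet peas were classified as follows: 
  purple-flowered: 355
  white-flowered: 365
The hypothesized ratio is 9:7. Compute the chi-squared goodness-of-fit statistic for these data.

14.109

Expected counts for N = 720 under a 9:7 ratio (total parts = 16):
  purple-flowered: 720 × 9/16 = 405
  white-flowered: 720 × 7/16 = 315
χ² = Σ (O − E)² / E
  purple-flowered: (355 − 405)² / 405 = 6.1728
  white-flowered: (365 − 315)² / 315 = 7.9365
χ² = 6.1728 + 7.9365 = 14.1093 ≈ 14.109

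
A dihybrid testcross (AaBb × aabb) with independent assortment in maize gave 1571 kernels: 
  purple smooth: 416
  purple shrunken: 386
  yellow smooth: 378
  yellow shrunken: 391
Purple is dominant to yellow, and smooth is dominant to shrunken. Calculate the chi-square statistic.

2.054

A dihybrid testcross with independent assortment gives a 1:1:1:1 ratio.
Total ratio parts = 4. Expected numbers out of 1571:
  purple smooth: 1571 × 1/4 = 392.75
  purple shrunken: 1571 × 1/4 = 392.75
  yellow smooth: 1571 × 1/4 = 392.75
  yellow shrunken: 1571 × 1/4 = 392.75
χ² = Σ (O − E)² / E
  purple smooth: (416 − 392.75)² / 392.75 = 1.3764
  purple shrunken: (386 − 392.75)² / 392.75 = 0.1160
  yellow smooth: (378 − 392.75)² / 392.75 = 0.5539
  yellow shrunken: (391 − 392.75)² / 392.75 = 0.0078
χ² = 1.3764 + 0.1160 + 0.5539 + 0.0078 = 2.0541 ≈ 2.054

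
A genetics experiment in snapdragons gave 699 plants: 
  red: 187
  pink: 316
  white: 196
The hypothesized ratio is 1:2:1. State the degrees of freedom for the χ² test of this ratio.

2

A goodness-of-fit test with 3 phenotype classes has df = 3 − 1 = 2.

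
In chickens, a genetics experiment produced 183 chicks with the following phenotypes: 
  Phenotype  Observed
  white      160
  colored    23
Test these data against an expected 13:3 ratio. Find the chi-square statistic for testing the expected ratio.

Under the 13:3 hypothesis (Σ ratio = 16, N = 183):
  white: 183 × 13/16 = 148.6875
  colored: 183 × 3/16 = 34.3125
χ² = Σ (O − E)² / E
  white: (160 − 148.6875)² / 148.6875 = 0.8607
  colored: (23 − 34.3125)² / 34.3125 = 3.7296
χ² = 0.8607 + 3.7296 = 4.5903 ≈ 4.590

4.590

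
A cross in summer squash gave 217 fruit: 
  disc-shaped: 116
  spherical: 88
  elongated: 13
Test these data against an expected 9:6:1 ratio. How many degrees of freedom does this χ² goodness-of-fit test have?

2

A goodness-of-fit test with 3 phenotype classes has df = 3 − 1 = 2.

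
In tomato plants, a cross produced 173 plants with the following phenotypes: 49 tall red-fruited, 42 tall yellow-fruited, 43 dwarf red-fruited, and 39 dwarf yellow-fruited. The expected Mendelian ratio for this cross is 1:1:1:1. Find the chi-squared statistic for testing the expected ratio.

1.220

Expected counts for N = 173 under a 1:1:1:1 ratio (total parts = 4):
  tall red-fruited: 173 × 1/4 = 43.25
  tall yellow-fruited: 173 × 1/4 = 43.25
  dwarf red-fruited: 173 × 1/4 = 43.25
  dwarf yellow-fruited: 173 × 1/4 = 43.25
χ² = Σ (O − E)² / E
  tall red-fruited: (49 − 43.25)² / 43.25 = 0.7645
  tall yellow-fruited: (42 − 43.25)² / 43.25 = 0.0361
  dwarf red-fruited: (43 − 43.25)² / 43.25 = 0.0014
  dwarf yellow-fruited: (39 − 43.25)² / 43.25 = 0.4176
χ² = 0.7645 + 0.0361 + 0.0014 + 0.4176 = 1.2196 ≈ 1.220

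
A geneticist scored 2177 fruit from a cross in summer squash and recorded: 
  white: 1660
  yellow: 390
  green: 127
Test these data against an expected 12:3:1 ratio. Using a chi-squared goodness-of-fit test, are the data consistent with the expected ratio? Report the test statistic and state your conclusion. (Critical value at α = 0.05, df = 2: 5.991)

Total ratio parts = 16. Expected numbers out of 2177:
  white: 2177 × 12/16 = 1632.75
  yellow: 2177 × 3/16 = 408.1875
  green: 2177 × 1/16 = 136.0625
χ² = Σ (O − E)² / E
  white: (1660 − 1632.75)² / 1632.75 = 0.4548
  yellow: (390 − 408.1875)² / 408.1875 = 0.8104
  green: (127 − 136.0625)² / 136.0625 = 0.6036
χ² = 0.4548 + 0.8104 + 0.6036 = 1.8688 ≈ 1.869
Degrees of freedom = 3 − 1 = 2; critical value at α = 0.05 is 5.991.
Since 1.869 < 5.991, we fail to reject the null hypothesis — the data are consistent with the 12:3:1 ratio.

1.869; consistent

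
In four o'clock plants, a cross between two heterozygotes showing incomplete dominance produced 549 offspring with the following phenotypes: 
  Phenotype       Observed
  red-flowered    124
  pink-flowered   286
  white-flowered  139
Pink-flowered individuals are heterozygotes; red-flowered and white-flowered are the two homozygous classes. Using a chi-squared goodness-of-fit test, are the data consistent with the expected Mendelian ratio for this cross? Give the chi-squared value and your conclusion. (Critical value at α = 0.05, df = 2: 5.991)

1.783; consistent

With incomplete dominance, a heterozygote × heterozygote cross gives a 1:2:1 phenotypic ratio.
Expected counts for N = 549 under a 1:2:1 ratio (total parts = 4):
  red-flowered: 549 × 1/4 = 137.25
  pink-flowered: 549 × 2/4 = 274.5
  white-flowered: 549 × 1/4 = 137.25
χ² = Σ (O − E)² / E
  red-flowered: (124 − 137.25)² / 137.25 = 1.2791
  pink-flowered: (286 − 274.5)² / 274.5 = 0.4818
  white-flowered: (139 − 137.25)² / 137.25 = 0.0223
χ² = 1.2791 + 0.4818 + 0.0223 = 1.7832 ≈ 1.783
Degrees of freedom = 3 − 1 = 2; critical value at α = 0.05 is 5.991.
Since 1.783 < 5.991, we fail to reject the null hypothesis — the data are consistent with the 1:2:1 ratio.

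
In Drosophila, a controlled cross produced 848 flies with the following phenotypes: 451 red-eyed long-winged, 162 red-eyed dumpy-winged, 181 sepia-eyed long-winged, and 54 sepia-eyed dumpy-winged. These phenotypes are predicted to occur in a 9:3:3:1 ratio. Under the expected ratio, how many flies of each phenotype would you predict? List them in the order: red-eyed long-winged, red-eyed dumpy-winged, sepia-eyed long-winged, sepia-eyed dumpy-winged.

477, 159, 159, 53

Under the 9:3:3:1 hypothesis (Σ ratio = 16, N = 848):
  red-eyed long-winged: 848 × 9/16 = 477
  red-eyed dumpy-winged: 848 × 3/16 = 159
  sepia-eyed long-winged: 848 × 3/16 = 159
  sepia-eyed dumpy-winged: 848 × 1/16 = 53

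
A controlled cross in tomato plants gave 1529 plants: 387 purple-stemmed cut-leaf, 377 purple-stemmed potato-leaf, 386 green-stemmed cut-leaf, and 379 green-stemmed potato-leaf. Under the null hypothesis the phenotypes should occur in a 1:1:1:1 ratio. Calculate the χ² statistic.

0.196

Expected counts for N = 1529 under a 1:1:1:1 ratio (total parts = 4):
  purple-stemmed cut-leaf: 1529 × 1/4 = 382.25
  purple-stemmed potato-leaf: 1529 × 1/4 = 382.25
  green-stemmed cut-leaf: 1529 × 1/4 = 382.25
  green-stemmed potato-leaf: 1529 × 1/4 = 382.25
χ² = Σ (O − E)² / E
  purple-stemmed cut-leaf: (387 − 382.25)² / 382.25 = 0.0590
  purple-stemmed potato-leaf: (377 − 382.25)² / 382.25 = 0.0721
  green-stemmed cut-leaf: (386 − 382.25)² / 382.25 = 0.0368
  green-stemmed potato-leaf: (379 − 382.25)² / 382.25 = 0.0276
χ² = 0.0590 + 0.0721 + 0.0368 + 0.0276 = 0.1955 ≈ 0.196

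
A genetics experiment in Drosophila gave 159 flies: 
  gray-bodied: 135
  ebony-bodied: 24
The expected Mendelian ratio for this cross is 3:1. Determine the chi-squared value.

8.321

Under the 3:1 hypothesis (Σ ratio = 4, N = 159):
  gray-bodied: 159 × 3/4 = 119.25
  ebony-bodied: 159 × 1/4 = 39.75
χ² = Σ (O − E)² / E
  gray-bodied: (135 − 119.25)² / 119.25 = 2.0802
  ebony-bodied: (24 − 39.75)² / 39.75 = 6.2406
χ² = 2.0802 + 6.2406 = 8.3208 ≈ 8.321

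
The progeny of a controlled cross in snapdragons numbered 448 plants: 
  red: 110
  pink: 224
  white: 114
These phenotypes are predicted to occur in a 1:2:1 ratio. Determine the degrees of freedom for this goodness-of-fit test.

A goodness-of-fit test with 3 phenotype classes has df = 3 − 1 = 2.

2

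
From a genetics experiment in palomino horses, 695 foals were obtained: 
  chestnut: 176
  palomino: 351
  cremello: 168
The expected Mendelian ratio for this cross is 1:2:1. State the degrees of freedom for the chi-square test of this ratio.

2

A goodness-of-fit test with 3 phenotype classes has df = 3 − 1 = 2.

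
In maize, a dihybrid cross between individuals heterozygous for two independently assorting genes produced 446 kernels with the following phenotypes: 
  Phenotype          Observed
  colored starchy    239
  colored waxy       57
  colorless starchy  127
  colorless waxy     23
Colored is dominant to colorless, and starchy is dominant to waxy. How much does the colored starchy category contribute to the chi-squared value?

A dihybrid F₂ with independent assortment and complete dominance at both loci gives a 9:3:3:1 phenotypic ratio.
Under the 9:3:3:1 hypothesis (Σ ratio = 16, N = 446):
  colored starchy: 446 × 9/16 = 250.875
  colored waxy: 446 × 3/16 = 83.625
  colorless starchy: 446 × 3/16 = 83.625
  colorless waxy: 446 × 1/16 = 27.875
Contribution of colored starchy: (239 − 250.875)² / 250.875 = 0.5621

0.562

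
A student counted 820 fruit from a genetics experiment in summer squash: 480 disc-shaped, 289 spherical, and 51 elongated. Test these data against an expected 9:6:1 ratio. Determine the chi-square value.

1.876

Expected counts for N = 820 under a 9:6:1 ratio (total parts = 16):
  disc-shaped: 820 × 9/16 = 461.25
  spherical: 820 × 6/16 = 307.5
  elongated: 820 × 1/16 = 51.25
χ² = Σ (O − E)² / E
  disc-shaped: (480 − 461.25)² / 461.25 = 0.7622
  spherical: (289 − 307.5)² / 307.5 = 1.1130
  elongated: (51 − 51.25)² / 51.25 = 0.0012
χ² = 0.7622 + 1.1130 + 0.0012 = 1.8764 ≈ 1.876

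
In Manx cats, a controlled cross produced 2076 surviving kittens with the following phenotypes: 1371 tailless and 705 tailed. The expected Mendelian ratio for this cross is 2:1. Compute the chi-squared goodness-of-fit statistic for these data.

Expected counts for N = 2076 under a 2:1 ratio (total parts = 3):
  tailless: 2076 × 2/3 = 1384
  tailed: 2076 × 1/3 = 692
χ² = Σ (O − E)² / E
  tailless: (1371 − 1384)² / 1384 = 0.1221
  tailed: (705 − 692)² / 692 = 0.2442
χ² = 0.1221 + 0.2442 = 0.3663 ≈ 0.366

0.366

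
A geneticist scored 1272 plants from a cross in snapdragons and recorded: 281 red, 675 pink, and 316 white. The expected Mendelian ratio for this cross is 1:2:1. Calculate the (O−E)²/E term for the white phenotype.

0.013

The 1:2:1 ratio has 4 parts, so with N = 1272 the expected counts are:
  red: 1272 × 1/4 = 318
  pink: 1272 × 2/4 = 636
  white: 1272 × 1/4 = 318
Contribution of white: (316 − 318)² / 318 = 0.0126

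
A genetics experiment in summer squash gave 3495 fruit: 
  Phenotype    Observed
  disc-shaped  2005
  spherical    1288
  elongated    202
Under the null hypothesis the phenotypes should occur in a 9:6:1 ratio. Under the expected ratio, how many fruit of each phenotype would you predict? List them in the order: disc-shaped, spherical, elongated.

1965.9375, 1310.625, 218.4375

Under the 9:6:1 hypothesis (Σ ratio = 16, N = 3495):
  disc-shaped: 3495 × 9/16 = 1965.9375
  spherical: 3495 × 6/16 = 1310.625
  elongated: 3495 × 1/16 = 218.4375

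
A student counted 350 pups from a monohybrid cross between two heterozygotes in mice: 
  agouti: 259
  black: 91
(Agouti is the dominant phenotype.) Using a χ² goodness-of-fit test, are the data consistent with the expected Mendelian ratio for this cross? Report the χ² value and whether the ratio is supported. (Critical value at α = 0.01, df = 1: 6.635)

For a monohybrid cross between heterozygotes with complete dominance, the expected phenotypic ratio is 3:1.
The 3:1 ratio has 4 parts, so with N = 350 the expected counts are:
  agouti: 350 × 3/4 = 262.5
  black: 350 × 1/4 = 87.5
χ² = Σ (O − E)² / E
  agouti: (259 − 262.5)² / 262.5 = 0.0467
  black: (91 − 87.5)² / 87.5 = 0.1400
χ² = 0.0467 + 0.1400 = 0.1867 ≈ 0.187
Degrees of freedom = 2 − 1 = 1; critical value at α = 0.01 is 6.635.
Since 0.187 < 6.635, we fail to reject the null hypothesis — the data are consistent with the 3:1 ratio.

0.187; consistent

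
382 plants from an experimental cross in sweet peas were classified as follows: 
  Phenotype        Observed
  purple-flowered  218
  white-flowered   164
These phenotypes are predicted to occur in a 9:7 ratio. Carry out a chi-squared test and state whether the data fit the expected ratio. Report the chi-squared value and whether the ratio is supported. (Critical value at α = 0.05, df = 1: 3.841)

Under the 9:7 hypothesis (Σ ratio = 16, N = 382):
  purple-flowered: 382 × 9/16 = 214.875
  white-flowered: 382 × 7/16 = 167.125
χ² = Σ (O − E)² / E
  purple-flowered: (218 − 214.875)² / 214.875 = 0.0454
  white-flowered: (164 − 167.125)² / 167.125 = 0.0584
χ² = 0.0454 + 0.0584 = 0.1038 ≈ 0.104
Degrees of freedom = 2 − 1 = 1; critical value at α = 0.05 is 3.841.
Since 0.104 < 3.841, we fail to reject the null hypothesis — the data are consistent with the 9:7 ratio.

0.104; consistent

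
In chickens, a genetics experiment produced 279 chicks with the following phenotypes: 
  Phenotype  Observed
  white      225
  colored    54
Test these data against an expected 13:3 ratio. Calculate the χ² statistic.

0.067

The 13:3 ratio has 16 parts, so with N = 279 the expected counts are:
  white: 279 × 13/16 = 226.6875
  colored: 279 × 3/16 = 52.3125
χ² = Σ (O − E)² / E
  white: (225 − 226.6875)² / 226.6875 = 0.0126
  colored: (54 − 52.3125)² / 52.3125 = 0.0544
χ² = 0.0126 + 0.0544 = 0.067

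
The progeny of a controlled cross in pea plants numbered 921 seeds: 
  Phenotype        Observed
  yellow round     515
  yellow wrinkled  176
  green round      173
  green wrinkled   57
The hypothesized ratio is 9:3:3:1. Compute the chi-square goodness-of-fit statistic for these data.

Expected counts for N = 921 under a 9:3:3:1 ratio (total parts = 16):
  yellow round: 921 × 9/16 = 518.0625
  yellow wrinkled: 921 × 3/16 = 172.6875
  green round: 921 × 3/16 = 172.6875
  green wrinkled: 921 × 1/16 = 57.5625
χ² = Σ (O − E)² / E
  yellow round: (515 − 518.0625)² / 518.0625 = 0.0181
  yellow wrinkled: (176 − 172.6875)² / 172.6875 = 0.0635
  green round: (173 − 172.6875)² / 172.6875 = 0.0006
  green wrinkled: (57 − 57.5625)² / 57.5625 = 0.0055
χ² = 0.0181 + 0.0635 + 0.0006 + 0.0055 = 0.0877 ≈ 0.088

0.088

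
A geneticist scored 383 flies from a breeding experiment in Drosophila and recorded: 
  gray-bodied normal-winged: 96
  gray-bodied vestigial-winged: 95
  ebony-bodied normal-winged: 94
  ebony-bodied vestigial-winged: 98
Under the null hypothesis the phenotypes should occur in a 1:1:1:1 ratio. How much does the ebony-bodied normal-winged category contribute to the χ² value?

The 1:1:1:1 ratio has 4 parts, so with N = 383 the expected counts are:
  gray-bodied normal-winged: 383 × 1/4 = 95.75
  gray-bodied vestigial-winged: 383 × 1/4 = 95.75
  ebony-bodied normal-winged: 383 × 1/4 = 95.75
  ebony-bodied vestigial-winged: 383 × 1/4 = 95.75
Contribution of ebony-bodied normal-winged: (94 − 95.75)² / 95.75 = 0.0320

0.032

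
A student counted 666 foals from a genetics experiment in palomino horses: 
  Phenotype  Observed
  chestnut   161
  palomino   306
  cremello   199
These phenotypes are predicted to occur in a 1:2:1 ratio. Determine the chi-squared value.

8.715

Total ratio parts = 4. Expected numbers out of 666:
  chestnut: 666 × 1/4 = 166.5
  palomino: 666 × 2/4 = 333
  cremello: 666 × 1/4 = 166.5
χ² = Σ (O − E)² / E
  chestnut: (161 − 166.5)² / 166.5 = 0.1817
  palomino: (306 − 333)² / 333 = 2.1892
  cremello: (199 − 166.5)² / 166.5 = 6.3438
χ² = 0.1817 + 2.1892 + 6.3438 = 8.7147 ≈ 8.715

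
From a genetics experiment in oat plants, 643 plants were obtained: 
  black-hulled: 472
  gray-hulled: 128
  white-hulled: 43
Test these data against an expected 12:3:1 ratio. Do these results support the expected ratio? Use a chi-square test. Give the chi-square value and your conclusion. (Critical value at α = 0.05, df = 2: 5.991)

The 12:3:1 ratio has 16 parts, so with N = 643 the expected counts are:
  black-hulled: 643 × 12/16 = 482.25
  gray-hulled: 643 × 3/16 = 120.5625
  white-hulled: 643 × 1/16 = 40.1875
χ² = Σ (O − E)² / E
  black-hulled: (472 − 482.25)² / 482.25 = 0.2179
  gray-hulled: (128 − 120.5625)² / 120.5625 = 0.4588
  white-hulled: (43 − 40.1875)² / 40.1875 = 0.1968
χ² = 0.2179 + 0.4588 + 0.1968 = 0.8735 ≈ 0.874
Degrees of freedom = 3 − 1 = 2; critical value at α = 0.05 is 5.991.
Since 0.874 < 5.991, we fail to reject the null hypothesis — the data are consistent with the 12:3:1 ratio.

0.874; consistent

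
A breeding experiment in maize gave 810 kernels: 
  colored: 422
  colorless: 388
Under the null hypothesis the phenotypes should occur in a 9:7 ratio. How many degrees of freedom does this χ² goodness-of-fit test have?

1

A goodness-of-fit test with 2 phenotype classes has df = 2 − 1 = 1.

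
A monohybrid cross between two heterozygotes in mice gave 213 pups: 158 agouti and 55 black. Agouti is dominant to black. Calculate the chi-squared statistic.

0.077

For a monohybrid cross between heterozygotes with complete dominance, the expected phenotypic ratio is 3:1.
Total ratio parts = 4. Expected numbers out of 213:
  agouti: 213 × 3/4 = 159.75
  black: 213 × 1/4 = 53.25
χ² = Σ (O − E)² / E
  agouti: (158 − 159.75)² / 159.75 = 0.0192
  black: (55 − 53.25)² / 53.25 = 0.0575
χ² = 0.0192 + 0.0575 = 0.0767 ≈ 0.077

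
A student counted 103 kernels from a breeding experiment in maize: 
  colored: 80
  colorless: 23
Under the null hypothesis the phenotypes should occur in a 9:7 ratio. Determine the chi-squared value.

19.203

Under the 9:7 hypothesis (Σ ratio = 16, N = 103):
  colored: 103 × 9/16 = 57.9375
  colorless: 103 × 7/16 = 45.0625
χ² = Σ (O − E)² / E
  colored: (80 − 57.9375)² / 57.9375 = 8.4014
  colorless: (23 − 45.0625)² / 45.0625 = 10.8018
χ² = 8.4014 + 10.8018 = 19.2032 ≈ 19.203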